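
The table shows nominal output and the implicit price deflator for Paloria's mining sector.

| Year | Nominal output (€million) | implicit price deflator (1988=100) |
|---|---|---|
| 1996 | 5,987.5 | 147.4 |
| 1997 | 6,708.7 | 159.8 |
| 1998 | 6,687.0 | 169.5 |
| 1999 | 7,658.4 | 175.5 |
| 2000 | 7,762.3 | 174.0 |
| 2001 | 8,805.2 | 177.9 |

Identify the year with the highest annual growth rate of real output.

2001

1997: real = 6708.7/1.598 = 4198.19; growth vs 1996 (4062.08) = 3.35%.
1998: real = 6687.0/1.695 = 3945.13; growth vs 1997 (4198.19) = -6.03%.
1999: real = 7658.4/1.755 = 4363.76; growth vs 1998 (3945.13) = 10.61%.
2000: real = 7762.3/1.740 = 4461.09; growth vs 1999 (4363.76) = 2.23%.
2001: real = 8805.2/1.779 = 4949.52; growth vs 2000 (4461.09) = 10.95%.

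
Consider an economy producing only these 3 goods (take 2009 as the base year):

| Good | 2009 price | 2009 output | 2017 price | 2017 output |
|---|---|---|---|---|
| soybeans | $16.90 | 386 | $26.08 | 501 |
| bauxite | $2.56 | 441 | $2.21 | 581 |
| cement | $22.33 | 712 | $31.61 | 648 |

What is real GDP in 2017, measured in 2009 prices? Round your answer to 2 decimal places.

$24424.10

Real GDP 2017 = Σ (p_2009 × q_2017) = 16.90·501 + 2.56·581 + 22.33·648 = 24424.10.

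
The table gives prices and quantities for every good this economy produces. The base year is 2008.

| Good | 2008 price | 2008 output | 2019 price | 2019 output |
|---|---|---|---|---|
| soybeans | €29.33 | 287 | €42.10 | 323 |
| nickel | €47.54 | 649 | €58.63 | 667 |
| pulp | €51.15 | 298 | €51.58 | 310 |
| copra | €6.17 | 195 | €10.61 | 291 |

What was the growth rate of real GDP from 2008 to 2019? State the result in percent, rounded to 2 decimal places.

Real GDP 2008 = Nominal GDP 2008 = 29.33·287 + 47.54·649 + 51.15·298 + 6.17·195 = 55717.02.
Real GDP 2019 (at 2008 prices) = 29.33·323 + 47.54·667 + 51.15·310 + 6.17·291 = 58834.74.
Real growth = 58834.74/55717.02 − 1 = 0.0560.

5.60%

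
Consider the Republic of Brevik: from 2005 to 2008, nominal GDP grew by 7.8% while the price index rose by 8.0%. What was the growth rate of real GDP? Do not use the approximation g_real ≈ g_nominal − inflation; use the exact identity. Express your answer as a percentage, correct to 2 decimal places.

(1 + g_nom) = (1 + g_real)(1 + π), so g_real = 1.0780 / 1.0800 − 1 = -0.00185.

-0.19%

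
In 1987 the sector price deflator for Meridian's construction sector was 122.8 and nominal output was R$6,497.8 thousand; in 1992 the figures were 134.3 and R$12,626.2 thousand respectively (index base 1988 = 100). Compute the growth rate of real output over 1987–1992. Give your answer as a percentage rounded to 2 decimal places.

Real output 1987 = 6497.8 / 1.228 = 5291.37.
Real output 1992 = 12626.2 / 1.343 = 9401.49.
Real growth = 9401.49 / 5291.37 − 1 = 0.7768.

77.68%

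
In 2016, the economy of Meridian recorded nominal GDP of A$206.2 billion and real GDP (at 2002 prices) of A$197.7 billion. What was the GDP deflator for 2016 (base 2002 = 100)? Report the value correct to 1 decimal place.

104.3

GDP deflator = (Nominal / Real) × 100 = 206.2 / 197.7 × 100 = 104.30.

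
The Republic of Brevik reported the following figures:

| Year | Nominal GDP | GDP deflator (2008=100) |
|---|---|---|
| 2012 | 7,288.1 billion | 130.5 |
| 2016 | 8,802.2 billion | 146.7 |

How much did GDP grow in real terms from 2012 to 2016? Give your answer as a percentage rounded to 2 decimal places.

Deflate each year: 2012 → 7288.1/1.305 = 5584.75; 2016 → 8802.2/1.467 = 6000.14.
So real GDP changed by 6000.14/5584.75 − 1 = 0.0744, i.e. 7.44%.

7.44%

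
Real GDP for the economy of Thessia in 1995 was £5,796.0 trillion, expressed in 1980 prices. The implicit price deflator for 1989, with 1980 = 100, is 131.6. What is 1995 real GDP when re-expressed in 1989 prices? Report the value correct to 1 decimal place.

Real GDP in 1989 prices = Real GDP in 1980 prices × (P_1989/P_1980) = 5796.0 × 1.316 = 7627.54.

£7,627.5 trillion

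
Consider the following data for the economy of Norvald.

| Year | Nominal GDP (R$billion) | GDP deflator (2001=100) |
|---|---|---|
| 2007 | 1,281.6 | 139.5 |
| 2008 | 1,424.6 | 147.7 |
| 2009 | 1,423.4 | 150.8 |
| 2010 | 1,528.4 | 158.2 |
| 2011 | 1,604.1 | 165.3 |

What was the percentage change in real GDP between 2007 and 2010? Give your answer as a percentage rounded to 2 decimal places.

Real GDP 2007 = 1281.6/1.395 = 918.71.
Real GDP 2010 = 1528.4/1.582 = 966.12.
Change = 966.12/918.71 − 1 = 0.0516.

5.16%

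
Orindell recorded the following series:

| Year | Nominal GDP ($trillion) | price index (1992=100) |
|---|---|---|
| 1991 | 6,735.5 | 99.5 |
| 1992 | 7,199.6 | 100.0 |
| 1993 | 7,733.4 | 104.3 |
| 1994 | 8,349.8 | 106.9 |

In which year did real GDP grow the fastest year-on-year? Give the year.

1992

1992: real = 7199.6/1.000 = 7199.60; growth vs 1991 (6769.35) = 6.36%.
1993: real = 7733.4/1.043 = 7414.57; growth vs 1992 (7199.60) = 2.99%.
1994: real = 8349.8/1.069 = 7810.85; growth vs 1993 (7414.57) = 5.34%.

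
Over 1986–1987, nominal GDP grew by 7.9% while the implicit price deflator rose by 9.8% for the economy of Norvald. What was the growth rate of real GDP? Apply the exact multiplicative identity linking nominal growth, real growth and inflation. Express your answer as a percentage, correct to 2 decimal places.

-1.73%

(1 + g_nom) = (1 + g_real)(1 + π), so g_real = 1.0790 / 1.0980 − 1 = -0.01730.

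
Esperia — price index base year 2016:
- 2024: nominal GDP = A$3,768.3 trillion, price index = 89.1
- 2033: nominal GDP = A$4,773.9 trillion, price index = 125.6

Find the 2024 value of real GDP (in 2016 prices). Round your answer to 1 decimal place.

A$4,229.3 trillion

Real GDP = Nominal / (price index/100) = 3768.3 / 0.891 = 4229.29.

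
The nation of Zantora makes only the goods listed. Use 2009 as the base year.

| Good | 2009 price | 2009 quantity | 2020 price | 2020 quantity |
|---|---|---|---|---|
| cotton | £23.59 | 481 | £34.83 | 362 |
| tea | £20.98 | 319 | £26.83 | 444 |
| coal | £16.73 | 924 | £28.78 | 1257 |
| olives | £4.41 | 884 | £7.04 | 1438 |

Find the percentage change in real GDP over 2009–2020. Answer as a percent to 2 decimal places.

20.94%

Real GDP 2009 = Nominal GDP 2009 = 23.59·481 + 20.98·319 + 16.73·924 + 4.41·884 = 37396.37.
Real GDP 2020 (at 2009 prices) = 23.59·362 + 20.98·444 + 16.73·1257 + 4.41·1438 = 45225.89.
Real growth = 45225.89/37396.37 − 1 = 0.2094.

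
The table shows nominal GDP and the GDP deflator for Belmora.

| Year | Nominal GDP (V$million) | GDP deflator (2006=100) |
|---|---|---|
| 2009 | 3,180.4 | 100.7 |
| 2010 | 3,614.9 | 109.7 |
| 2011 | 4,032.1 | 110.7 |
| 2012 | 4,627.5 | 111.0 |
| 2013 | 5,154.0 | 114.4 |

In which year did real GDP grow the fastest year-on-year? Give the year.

2012

2010: real = 3614.9/1.097 = 3295.26; growth vs 2009 (3158.29) = 4.34%.
2011: real = 4032.1/1.107 = 3642.37; growth vs 2010 (3295.26) = 10.53%.
2012: real = 4627.5/1.110 = 4168.92; growth vs 2011 (3642.37) = 14.46%.
2013: real = 5154.0/1.144 = 4505.24; growth vs 2012 (4168.92) = 8.07%.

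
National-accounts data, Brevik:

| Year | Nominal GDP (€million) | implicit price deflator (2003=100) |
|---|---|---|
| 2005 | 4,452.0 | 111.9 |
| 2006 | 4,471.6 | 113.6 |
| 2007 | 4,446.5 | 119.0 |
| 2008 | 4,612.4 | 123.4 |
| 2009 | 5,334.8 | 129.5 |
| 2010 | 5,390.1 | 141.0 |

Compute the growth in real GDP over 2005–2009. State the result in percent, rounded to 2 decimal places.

3.54%

Real GDP 2005 = 4452.0/1.119 = 3978.55.
Real GDP 2009 = 5334.8/1.295 = 4119.54.
Change = 4119.54/3978.55 − 1 = 0.0354.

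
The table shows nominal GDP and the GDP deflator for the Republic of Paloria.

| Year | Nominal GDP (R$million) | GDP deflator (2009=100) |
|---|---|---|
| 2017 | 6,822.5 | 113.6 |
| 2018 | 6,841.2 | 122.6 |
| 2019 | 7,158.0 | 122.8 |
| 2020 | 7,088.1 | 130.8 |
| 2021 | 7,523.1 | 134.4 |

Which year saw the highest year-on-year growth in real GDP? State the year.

2018: real = 6841.2/1.226 = 5580.10; growth vs 2017 (6005.72) = -7.09%.
2019: real = 7158.0/1.228 = 5828.99; growth vs 2018 (5580.10) = 4.46%.
2020: real = 7088.1/1.308 = 5419.04; growth vs 2019 (5828.99) = -7.03%.
2021: real = 7523.1/1.344 = 5597.54; growth vs 2020 (5419.04) = 3.29%.

2019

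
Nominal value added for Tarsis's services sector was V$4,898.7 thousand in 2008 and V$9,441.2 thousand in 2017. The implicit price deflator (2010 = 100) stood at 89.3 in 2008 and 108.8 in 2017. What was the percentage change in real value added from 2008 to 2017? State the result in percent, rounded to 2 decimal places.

Deflate each year: 2008 → 4898.7/0.893 = 5485.67; 2017 → 9441.2/1.088 = 8677.57.
So real value added changed by 8677.57/5485.67 − 1 = 0.5819, i.e. 58.19%.

58.19%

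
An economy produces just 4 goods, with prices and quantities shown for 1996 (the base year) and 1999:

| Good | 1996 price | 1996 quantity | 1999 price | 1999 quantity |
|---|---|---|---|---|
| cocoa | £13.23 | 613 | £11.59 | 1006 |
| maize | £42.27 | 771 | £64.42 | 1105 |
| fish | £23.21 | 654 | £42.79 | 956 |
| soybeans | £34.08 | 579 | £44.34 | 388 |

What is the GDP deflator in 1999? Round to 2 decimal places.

147.71

Nominal GDP 1999 = 11.59·1006 + 64.42·1105 + 42.79·956 + 44.34·388 = 140954.80.
Real GDP 1999 (at 1996 prices) = 13.23·1006 + 42.27·1105 + 23.21·956 + 34.08·388 = 95429.53.
Deflator = Nominal/Real × 100 = 140954.80/95429.53 × 100 = 147.706.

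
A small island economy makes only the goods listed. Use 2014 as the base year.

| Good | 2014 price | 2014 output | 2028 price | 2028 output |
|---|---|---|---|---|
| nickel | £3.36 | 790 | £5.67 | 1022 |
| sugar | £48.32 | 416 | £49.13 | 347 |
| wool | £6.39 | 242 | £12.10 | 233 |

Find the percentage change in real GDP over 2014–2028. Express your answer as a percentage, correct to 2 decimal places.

Real GDP 2014 = Nominal GDP 2014 = 3.36·790 + 48.32·416 + 6.39·242 = 24301.90.
Real GDP 2028 (at 2014 prices) = 3.36·1022 + 48.32·347 + 6.39·233 = 21689.83.
Real growth = 21689.83/24301.90 − 1 = -0.1075.

-10.75%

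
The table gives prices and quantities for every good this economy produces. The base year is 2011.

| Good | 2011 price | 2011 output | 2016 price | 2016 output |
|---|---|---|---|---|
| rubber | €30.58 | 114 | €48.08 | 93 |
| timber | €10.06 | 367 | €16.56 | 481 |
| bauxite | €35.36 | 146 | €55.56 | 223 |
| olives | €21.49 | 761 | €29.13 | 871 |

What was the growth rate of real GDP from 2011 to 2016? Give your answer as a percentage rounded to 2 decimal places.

Real GDP 2011 = Nominal GDP 2011 = 30.58·114 + 10.06·367 + 35.36·146 + 21.49·761 = 28694.59.
Real GDP 2016 (at 2011 prices) = 30.58·93 + 10.06·481 + 35.36·223 + 21.49·871 = 34285.87.
Real growth = 34285.87/28694.59 − 1 = 0.1949.

19.49%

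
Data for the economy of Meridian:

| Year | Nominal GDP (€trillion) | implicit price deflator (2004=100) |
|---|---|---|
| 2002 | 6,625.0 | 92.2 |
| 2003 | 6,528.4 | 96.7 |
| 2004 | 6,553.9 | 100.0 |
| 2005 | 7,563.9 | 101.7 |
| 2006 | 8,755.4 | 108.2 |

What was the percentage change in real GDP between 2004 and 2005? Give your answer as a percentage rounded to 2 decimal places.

Real GDP 2004 = 6553.9/1.000 = 6553.90.
Real GDP 2005 = 7563.9/1.017 = 7437.46.
Change = 7437.46/6553.90 − 1 = 0.1348.

13.48%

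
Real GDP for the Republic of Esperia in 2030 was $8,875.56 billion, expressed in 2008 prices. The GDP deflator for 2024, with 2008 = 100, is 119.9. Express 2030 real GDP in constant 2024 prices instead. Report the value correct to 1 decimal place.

$10,641.8 billion

Real GDP in 2024 prices = Real GDP in 2008 prices × (P_2024/P_2008) = 8875.56 × 1.199 = 10641.80.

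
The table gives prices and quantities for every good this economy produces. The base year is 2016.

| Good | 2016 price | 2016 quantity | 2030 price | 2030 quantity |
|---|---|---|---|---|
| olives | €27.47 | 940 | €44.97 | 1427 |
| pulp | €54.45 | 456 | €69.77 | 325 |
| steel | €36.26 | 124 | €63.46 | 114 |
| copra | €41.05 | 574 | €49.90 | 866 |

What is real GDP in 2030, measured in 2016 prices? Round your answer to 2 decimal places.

€96578.88

Real GDP 2030 = Σ (p_2016 × q_2030) = 27.47·1427 + 54.45·325 + 36.26·114 + 41.05·866 = 96578.88.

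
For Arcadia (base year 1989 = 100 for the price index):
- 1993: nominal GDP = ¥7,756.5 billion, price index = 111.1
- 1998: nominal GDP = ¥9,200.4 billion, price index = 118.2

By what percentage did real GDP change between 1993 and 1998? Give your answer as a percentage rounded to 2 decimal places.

11.49%

Real GDP 1993 = 7756.5 / 1.111 = 6981.55.
Real GDP 1998 = 9200.4 / 1.182 = 7783.76.
Real growth = 7783.76 / 6981.55 − 1 = 0.1149.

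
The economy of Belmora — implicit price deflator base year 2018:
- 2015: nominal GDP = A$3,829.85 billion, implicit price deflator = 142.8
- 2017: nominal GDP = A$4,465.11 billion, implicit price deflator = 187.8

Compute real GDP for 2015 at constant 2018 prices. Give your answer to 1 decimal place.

A$2,682.0 billion

Real GDP = Nominal / (implicit price deflator/100) = 3829.85 / 1.428 = 2681.97.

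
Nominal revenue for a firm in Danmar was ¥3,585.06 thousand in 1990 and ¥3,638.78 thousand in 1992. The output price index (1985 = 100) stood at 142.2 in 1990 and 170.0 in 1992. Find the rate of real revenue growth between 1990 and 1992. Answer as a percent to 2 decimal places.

-15.10%

Real revenue 1990 = 3585.06 / 1.422 = 2521.14.
Real revenue 1992 = 3638.78 / 1.700 = 2140.46.
Real growth = 2140.46 / 2521.14 − 1 = -0.1510.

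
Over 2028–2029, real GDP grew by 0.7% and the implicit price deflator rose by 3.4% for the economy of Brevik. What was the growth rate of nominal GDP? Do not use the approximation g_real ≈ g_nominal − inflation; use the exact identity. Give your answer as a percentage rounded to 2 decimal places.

(1 + g_nom) = (1 + g_real)(1 + π) = 1.0070 × 1.0340 = 1.04124.

4.12%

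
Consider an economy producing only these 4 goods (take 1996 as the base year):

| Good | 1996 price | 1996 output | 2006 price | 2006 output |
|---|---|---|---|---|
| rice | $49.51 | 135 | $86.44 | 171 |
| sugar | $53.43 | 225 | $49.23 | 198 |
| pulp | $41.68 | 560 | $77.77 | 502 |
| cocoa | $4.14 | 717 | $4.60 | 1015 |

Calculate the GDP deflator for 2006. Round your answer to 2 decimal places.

154.49

Nominal GDP 2006 = 86.44·171 + 49.23·198 + 77.77·502 + 4.60·1015 = 68238.32.
Real GDP 2006 (at 1996 prices) = 49.51·171 + 53.43·198 + 41.68·502 + 4.14·1015 = 44170.81.
Deflator = Nominal/Real × 100 = 68238.32/44170.81 × 100 = 154.487.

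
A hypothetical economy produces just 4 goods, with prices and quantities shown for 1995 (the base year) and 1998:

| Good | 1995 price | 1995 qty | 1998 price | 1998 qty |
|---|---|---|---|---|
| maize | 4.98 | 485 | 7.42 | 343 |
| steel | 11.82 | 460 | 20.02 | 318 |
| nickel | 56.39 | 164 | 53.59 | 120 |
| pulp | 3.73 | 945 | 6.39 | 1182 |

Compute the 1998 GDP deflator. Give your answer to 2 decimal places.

137.57

Nominal GDP 1998 = 7.42·343 + 20.02·318 + 53.59·120 + 6.39·1182 = 22895.20.
Real GDP 1998 (at 1995 prices) = 4.98·343 + 11.82·318 + 56.39·120 + 3.73·1182 = 16642.56.
Deflator = Nominal/Real × 100 = 22895.20/16642.56 × 100 = 137.570.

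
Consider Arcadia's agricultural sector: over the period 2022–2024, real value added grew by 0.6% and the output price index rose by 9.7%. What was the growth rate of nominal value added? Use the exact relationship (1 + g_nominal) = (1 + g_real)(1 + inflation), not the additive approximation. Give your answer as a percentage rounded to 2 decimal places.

(1 + g_nom) = (1 + g_real)(1 + π) = 1.0060 × 1.0970 = 1.10358.

10.36%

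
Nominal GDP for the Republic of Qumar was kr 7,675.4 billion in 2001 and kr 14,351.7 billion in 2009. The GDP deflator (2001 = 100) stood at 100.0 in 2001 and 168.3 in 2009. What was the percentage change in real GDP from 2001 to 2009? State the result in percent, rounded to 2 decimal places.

11.10%

Deflate each year: 2001 → 7675.4/1.000 = 7675.40; 2009 → 14351.7/1.683 = 8527.45.
So real GDP changed by 8527.45/7675.40 − 1 = 0.1110, i.e. 11.10%.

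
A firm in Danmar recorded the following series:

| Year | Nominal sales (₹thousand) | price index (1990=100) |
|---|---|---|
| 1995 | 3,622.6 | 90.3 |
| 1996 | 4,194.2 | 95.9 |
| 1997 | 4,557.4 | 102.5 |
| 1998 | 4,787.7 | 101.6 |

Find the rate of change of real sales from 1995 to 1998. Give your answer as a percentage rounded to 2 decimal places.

17.46%

Real sales 1995 = 3622.6/0.903 = 4011.74.
Real sales 1998 = 4787.7/1.016 = 4712.30.
Change = 4712.30/4011.74 − 1 = 0.1746.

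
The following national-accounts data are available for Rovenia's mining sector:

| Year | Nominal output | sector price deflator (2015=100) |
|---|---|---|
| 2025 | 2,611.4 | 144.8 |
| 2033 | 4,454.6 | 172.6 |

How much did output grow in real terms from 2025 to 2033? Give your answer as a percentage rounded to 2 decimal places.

43.11%

Deflate each year: 2025 → 2611.4/1.448 = 1803.45; 2033 → 4454.6/1.726 = 2580.88.
So real output changed by 2580.88/1803.45 − 1 = 0.4311, i.e. 43.11%.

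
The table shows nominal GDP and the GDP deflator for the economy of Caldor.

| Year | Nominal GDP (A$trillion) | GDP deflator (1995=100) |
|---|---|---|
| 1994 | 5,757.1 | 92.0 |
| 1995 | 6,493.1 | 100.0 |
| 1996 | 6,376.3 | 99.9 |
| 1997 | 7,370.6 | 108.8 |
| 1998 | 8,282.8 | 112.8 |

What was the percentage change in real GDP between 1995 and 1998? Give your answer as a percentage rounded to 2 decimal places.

Real GDP 1995 = 6493.1/1.000 = 6493.10.
Real GDP 1998 = 8282.8/1.128 = 7342.91.
Change = 7342.91/6493.10 − 1 = 0.1309.

13.09%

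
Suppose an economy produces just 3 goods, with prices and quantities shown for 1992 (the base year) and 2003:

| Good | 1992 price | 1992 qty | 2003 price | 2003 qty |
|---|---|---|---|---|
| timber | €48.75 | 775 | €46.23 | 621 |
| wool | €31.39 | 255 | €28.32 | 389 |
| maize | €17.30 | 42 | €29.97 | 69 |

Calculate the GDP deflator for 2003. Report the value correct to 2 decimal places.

Nominal GDP 2003 = 46.23·621 + 28.32·389 + 29.97·69 = 41793.24.
Real GDP 2003 (at 1992 prices) = 48.75·621 + 31.39·389 + 17.30·69 = 43678.16.
Deflator = Nominal/Real × 100 = 41793.24/43678.16 × 100 = 95.685.

95.68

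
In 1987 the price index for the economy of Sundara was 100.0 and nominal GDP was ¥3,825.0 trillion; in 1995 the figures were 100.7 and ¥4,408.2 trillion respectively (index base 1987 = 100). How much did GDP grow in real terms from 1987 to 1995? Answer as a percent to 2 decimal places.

Real GDP 1987 = 3825.0 / 1.000 = 3825.00.
Real GDP 1995 = 4408.2 / 1.007 = 4377.56.
Real growth = 4377.56 / 3825.00 − 1 = 0.1445.

14.45%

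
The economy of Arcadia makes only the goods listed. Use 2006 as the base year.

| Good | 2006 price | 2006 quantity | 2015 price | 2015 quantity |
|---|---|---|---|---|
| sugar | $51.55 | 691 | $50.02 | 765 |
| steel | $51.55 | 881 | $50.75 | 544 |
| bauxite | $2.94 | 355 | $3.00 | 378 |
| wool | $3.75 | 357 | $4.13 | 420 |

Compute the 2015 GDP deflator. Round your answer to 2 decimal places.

Nominal GDP 2015 = 50.02·765 + 50.75·544 + 3.00·378 + 4.13·420 = 68741.90.
Real GDP 2015 (at 2006 prices) = 51.55·765 + 51.55·544 + 2.94·378 + 3.75·420 = 70165.27.
Deflator = Nominal/Real × 100 = 68741.90/70165.27 × 100 = 97.971.

97.97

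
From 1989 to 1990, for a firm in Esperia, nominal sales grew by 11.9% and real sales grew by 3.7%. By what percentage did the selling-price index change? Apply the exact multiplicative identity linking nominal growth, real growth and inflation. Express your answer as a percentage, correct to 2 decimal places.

7.91%

(1 + g_nom) = (1 + g_real)(1 + π), so π = 1.1190 / 1.0370 − 1 = 0.07907.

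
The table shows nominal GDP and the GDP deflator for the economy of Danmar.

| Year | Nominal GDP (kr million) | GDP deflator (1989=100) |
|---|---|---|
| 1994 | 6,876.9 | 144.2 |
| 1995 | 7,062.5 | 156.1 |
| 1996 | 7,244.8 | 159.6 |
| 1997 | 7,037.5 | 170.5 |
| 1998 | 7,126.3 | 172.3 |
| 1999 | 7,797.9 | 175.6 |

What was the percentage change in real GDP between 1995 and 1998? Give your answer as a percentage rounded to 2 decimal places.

-8.58%

Real GDP 1995 = 7062.5/1.561 = 4524.34.
Real GDP 1998 = 7126.3/1.723 = 4135.98.
Change = 4135.98/4524.34 − 1 = -0.0858.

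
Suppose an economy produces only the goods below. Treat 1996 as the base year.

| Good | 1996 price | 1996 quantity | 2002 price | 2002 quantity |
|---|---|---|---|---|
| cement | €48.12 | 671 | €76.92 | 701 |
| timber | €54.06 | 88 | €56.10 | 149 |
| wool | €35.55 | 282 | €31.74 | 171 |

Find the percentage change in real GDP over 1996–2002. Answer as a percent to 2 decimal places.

Real GDP 1996 = Nominal GDP 1996 = 48.12·671 + 54.06·88 + 35.55·282 = 47070.90.
Real GDP 2002 (at 1996 prices) = 48.12·701 + 54.06·149 + 35.55·171 = 47866.11.
Real growth = 47866.11/47070.90 − 1 = 0.0169.

1.69%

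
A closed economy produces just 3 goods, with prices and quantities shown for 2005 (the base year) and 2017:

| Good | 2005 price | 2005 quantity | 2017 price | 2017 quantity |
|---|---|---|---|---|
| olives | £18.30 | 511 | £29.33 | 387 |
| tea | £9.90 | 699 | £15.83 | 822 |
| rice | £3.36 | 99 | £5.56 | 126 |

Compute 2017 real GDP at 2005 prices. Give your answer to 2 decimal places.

£15643.26

Real GDP 2017 = Σ (p_2005 × q_2017) = 18.30·387 + 9.90·822 + 3.36·126 = 15643.26.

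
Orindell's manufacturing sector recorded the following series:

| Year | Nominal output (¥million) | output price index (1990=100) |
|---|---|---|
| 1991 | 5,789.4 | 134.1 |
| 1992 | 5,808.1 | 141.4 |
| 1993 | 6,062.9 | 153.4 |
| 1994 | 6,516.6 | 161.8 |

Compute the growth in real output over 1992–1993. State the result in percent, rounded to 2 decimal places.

-3.78%

Real output 1992 = 5808.1/1.414 = 4107.57.
Real output 1993 = 6062.9/1.534 = 3952.35.
Change = 3952.35/4107.57 − 1 = -0.0378.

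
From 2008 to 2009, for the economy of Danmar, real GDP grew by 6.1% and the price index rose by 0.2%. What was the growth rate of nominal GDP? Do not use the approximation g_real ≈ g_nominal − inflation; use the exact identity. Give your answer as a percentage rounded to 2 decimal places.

(1 + g_nom) = (1 + g_real)(1 + π) = 1.0610 × 1.0020 = 1.06312.

6.31%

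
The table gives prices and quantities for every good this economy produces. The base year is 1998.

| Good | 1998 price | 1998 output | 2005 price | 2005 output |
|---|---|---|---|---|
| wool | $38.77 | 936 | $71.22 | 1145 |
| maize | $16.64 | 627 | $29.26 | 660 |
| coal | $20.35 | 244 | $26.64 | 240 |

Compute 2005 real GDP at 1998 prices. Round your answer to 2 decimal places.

Real GDP 2005 = Σ (p_1998 × q_2005) = 38.77·1145 + 16.64·660 + 20.35·240 = 60258.05.

$60258.05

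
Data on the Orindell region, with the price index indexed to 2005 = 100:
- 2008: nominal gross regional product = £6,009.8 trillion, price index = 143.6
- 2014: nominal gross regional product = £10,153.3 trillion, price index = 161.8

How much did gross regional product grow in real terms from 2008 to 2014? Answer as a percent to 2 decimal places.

Deflate each year: 2008 → 6009.8/1.436 = 4185.10; 2014 → 10153.3/1.618 = 6275.22.
So real gross regional product changed by 6275.22/4185.10 − 1 = 0.4994, i.e. 49.94%.

49.94%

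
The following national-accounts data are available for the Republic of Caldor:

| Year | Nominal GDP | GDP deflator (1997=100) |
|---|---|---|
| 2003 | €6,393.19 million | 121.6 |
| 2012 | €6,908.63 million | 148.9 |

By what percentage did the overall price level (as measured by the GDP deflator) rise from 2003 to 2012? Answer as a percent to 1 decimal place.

Price-level change = 148.9 / 121.6 − 1 = 0.2245.

22.5%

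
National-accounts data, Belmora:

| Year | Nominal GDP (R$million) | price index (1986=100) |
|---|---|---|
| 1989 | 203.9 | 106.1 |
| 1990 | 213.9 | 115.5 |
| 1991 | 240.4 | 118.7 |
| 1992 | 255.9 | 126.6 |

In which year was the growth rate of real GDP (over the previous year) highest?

1990: real = 213.9/1.155 = 185.19; growth vs 1989 (192.18) = -3.64%.
1991: real = 240.4/1.187 = 202.53; growth vs 1990 (185.19) = 9.36%.
1992: real = 255.9/1.266 = 202.13; growth vs 1991 (202.53) = -0.20%.

1991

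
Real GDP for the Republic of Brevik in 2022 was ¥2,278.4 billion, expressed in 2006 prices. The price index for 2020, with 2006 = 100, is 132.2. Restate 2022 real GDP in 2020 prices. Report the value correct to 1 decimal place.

Real GDP in 2020 prices = Real GDP in 2006 prices × (P_2020/P_2006) = 2278.4 × 1.322 = 3012.04.

¥3,012.0 billion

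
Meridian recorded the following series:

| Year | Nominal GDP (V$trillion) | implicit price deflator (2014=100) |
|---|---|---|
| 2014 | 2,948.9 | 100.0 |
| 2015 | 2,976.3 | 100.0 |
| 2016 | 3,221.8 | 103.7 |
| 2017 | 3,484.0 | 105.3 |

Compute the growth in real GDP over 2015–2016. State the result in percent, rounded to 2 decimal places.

4.39%

Real GDP 2015 = 2976.3/1.000 = 2976.30.
Real GDP 2016 = 3221.8/1.037 = 3106.85.
Change = 3106.85/2976.30 − 1 = 0.0439.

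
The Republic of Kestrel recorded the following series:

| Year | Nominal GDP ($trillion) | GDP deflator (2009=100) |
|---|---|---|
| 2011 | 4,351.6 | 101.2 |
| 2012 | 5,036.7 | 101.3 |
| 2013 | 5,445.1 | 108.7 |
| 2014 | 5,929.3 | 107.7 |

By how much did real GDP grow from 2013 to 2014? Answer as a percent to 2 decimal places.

Real GDP 2013 = 5445.1/1.087 = 5009.29.
Real GDP 2014 = 5929.3/1.077 = 5505.39.
Change = 5505.39/5009.29 − 1 = 0.0990.

9.90%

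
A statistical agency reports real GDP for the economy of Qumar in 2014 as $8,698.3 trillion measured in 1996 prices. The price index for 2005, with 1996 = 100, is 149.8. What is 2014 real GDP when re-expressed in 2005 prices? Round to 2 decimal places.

Real GDP in 2005 prices = Real GDP in 1996 prices × (P_2005/P_1996) = 8698.3 × 1.498 = 13030.05.

$13,030.05 trillion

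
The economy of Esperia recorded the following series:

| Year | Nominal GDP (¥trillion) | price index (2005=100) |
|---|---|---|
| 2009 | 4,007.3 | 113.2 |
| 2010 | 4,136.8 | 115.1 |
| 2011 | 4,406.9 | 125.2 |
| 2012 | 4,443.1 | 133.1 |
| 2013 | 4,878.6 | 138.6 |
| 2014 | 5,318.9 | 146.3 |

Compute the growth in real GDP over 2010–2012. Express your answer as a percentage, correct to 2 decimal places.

Real GDP 2010 = 4136.8/1.151 = 3594.09.
Real GDP 2012 = 4443.1/1.331 = 3338.17.
Change = 3338.17/3594.09 − 1 = -0.0712.

-7.12%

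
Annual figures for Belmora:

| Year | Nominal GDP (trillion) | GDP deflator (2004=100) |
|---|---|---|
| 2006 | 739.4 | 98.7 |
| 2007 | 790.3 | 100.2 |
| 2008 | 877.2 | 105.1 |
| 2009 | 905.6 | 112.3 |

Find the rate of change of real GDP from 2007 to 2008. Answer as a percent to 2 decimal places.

Real GDP 2007 = 790.3/1.002 = 788.72.
Real GDP 2008 = 877.2/1.051 = 834.63.
Change = 834.63/788.72 − 1 = 0.0582.

5.82%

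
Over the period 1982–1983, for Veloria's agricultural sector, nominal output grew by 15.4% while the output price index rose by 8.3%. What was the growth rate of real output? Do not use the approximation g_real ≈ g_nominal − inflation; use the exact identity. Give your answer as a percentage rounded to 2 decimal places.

(1 + g_nom) = (1 + g_real)(1 + π), so g_real = 1.1540 / 1.0830 − 1 = 0.06556.

6.56%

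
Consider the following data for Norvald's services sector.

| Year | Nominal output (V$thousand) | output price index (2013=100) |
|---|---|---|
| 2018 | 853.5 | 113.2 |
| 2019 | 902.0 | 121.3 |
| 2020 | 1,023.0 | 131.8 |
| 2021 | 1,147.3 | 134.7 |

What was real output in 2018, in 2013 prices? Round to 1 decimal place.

V$754.0 thousand

Real output 2018 = 853.5 / 1.132 = 753.98.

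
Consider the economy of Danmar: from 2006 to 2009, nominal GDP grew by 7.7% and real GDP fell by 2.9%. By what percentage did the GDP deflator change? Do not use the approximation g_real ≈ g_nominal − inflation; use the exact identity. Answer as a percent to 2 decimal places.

(1 + g_nom) = (1 + g_real)(1 + π), so π = 1.0770 / 0.9710 − 1 = 0.10917.

10.92%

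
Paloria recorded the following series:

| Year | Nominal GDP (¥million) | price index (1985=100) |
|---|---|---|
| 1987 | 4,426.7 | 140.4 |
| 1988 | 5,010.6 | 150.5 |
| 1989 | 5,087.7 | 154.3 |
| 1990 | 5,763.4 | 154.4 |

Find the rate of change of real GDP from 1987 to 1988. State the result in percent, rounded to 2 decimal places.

Real GDP 1987 = 4426.7/1.404 = 3152.92.
Real GDP 1988 = 5010.6/1.505 = 3329.30.
Change = 3329.30/3152.92 − 1 = 0.0559.

5.59%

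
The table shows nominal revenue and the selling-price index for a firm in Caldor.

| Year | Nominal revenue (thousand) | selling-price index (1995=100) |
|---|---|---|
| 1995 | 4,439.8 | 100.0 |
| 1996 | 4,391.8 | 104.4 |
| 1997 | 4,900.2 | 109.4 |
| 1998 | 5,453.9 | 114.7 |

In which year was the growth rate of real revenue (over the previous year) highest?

1996: real = 4391.8/1.044 = 4206.70; growth vs 1995 (4439.80) = -5.25%.
1997: real = 4900.2/1.094 = 4479.16; growth vs 1996 (4206.70) = 6.48%.
1998: real = 5453.9/1.147 = 4754.93; growth vs 1997 (4479.16) = 6.16%.

1997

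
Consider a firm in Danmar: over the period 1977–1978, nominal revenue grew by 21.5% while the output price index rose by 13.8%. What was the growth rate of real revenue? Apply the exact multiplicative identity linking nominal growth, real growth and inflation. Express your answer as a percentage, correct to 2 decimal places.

(1 + g_nom) = (1 + g_real)(1 + π), so g_real = 1.2150 / 1.1380 − 1 = 0.06766.

6.77%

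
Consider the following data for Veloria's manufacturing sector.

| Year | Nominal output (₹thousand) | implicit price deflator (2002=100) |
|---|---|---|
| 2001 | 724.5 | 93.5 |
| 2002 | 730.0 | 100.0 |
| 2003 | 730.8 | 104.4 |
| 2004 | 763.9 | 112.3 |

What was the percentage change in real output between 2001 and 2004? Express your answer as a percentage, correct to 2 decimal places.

Real output 2001 = 724.5/0.935 = 774.87.
Real output 2004 = 763.9/1.123 = 680.23.
Change = 680.23/774.87 − 1 = -0.1221.

-12.21%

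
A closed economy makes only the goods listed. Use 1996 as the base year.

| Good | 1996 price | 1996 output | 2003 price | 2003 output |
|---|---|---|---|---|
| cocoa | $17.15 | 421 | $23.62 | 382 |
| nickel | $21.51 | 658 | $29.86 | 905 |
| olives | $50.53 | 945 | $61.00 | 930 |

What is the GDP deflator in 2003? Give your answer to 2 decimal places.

127.07

Nominal GDP 2003 = 23.62·382 + 29.86·905 + 61.00·930 = 92776.14.
Real GDP 2003 (at 1996 prices) = 17.15·382 + 21.51·905 + 50.53·930 = 73010.75.
Deflator = Nominal/Real × 100 = 92776.14/73010.75 × 100 = 127.072.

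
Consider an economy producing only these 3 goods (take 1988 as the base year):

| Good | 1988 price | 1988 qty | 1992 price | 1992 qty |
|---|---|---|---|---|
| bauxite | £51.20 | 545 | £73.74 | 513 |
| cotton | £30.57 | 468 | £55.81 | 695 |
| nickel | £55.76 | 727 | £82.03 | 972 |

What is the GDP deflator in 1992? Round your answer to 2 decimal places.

Nominal GDP 1992 = 73.74·513 + 55.81·695 + 82.03·972 = 156349.73.
Real GDP 1992 (at 1988 prices) = 51.20·513 + 30.57·695 + 55.76·972 = 101710.47.
Deflator = Nominal/Real × 100 = 156349.73/101710.47 × 100 = 153.720.

153.72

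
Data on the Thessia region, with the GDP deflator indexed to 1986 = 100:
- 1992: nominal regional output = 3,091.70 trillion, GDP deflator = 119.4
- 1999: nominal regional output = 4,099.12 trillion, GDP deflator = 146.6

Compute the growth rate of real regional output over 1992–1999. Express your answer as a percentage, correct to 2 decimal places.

Deflate each year: 1992 → 3091.70/1.194 = 2589.36; 1999 → 4099.12/1.466 = 2796.13.
So real regional output changed by 2796.13/2589.36 − 1 = 0.0799, i.e. 7.99%.

7.99%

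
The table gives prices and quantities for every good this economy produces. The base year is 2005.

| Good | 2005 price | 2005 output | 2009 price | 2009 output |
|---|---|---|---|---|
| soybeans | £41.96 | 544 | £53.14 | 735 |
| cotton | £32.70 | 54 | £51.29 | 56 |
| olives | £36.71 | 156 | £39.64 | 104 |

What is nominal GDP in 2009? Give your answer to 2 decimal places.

Nominal GDP 2009 = Σ (p_2009 × q_2009) = 53.14·735 + 51.29·56 + 39.64·104 = 46052.70.

£46052.70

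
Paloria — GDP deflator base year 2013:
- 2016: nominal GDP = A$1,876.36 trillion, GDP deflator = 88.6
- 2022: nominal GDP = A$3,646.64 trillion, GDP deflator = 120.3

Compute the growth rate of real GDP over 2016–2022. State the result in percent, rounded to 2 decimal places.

Deflate each year: 2016 → 1876.36/0.886 = 2117.79; 2022 → 3646.64/1.203 = 3031.29.
So real GDP changed by 3031.29/2117.79 − 1 = 0.4313, i.e. 43.13%.

43.13%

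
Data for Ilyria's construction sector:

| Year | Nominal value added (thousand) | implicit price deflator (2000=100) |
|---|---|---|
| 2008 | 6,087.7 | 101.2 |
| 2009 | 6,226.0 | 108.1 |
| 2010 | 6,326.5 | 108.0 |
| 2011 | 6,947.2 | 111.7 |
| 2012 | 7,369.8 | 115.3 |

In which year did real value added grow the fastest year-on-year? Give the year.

2011

2009: real = 6226.0/1.081 = 5759.48; growth vs 2008 (6015.51) = -4.26%.
2010: real = 6326.5/1.080 = 5857.87; growth vs 2009 (5759.48) = 1.71%.
2011: real = 6947.2/1.117 = 6219.52; growth vs 2010 (5857.87) = 6.17%.
2012: real = 7369.8/1.153 = 6391.85; growth vs 2011 (6219.52) = 2.77%.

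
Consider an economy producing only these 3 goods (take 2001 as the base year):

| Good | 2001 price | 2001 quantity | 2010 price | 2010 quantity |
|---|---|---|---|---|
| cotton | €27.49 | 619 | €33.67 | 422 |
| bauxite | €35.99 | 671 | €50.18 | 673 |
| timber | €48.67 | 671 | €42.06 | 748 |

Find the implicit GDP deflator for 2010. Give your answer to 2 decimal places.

109.99

Nominal GDP 2010 = 33.67·422 + 50.18·673 + 42.06·748 = 79440.76.
Real GDP 2010 (at 2001 prices) = 27.49·422 + 35.99·673 + 48.67·748 = 72227.21.
Deflator = Nominal/Real × 100 = 79440.76/72227.21 × 100 = 109.987.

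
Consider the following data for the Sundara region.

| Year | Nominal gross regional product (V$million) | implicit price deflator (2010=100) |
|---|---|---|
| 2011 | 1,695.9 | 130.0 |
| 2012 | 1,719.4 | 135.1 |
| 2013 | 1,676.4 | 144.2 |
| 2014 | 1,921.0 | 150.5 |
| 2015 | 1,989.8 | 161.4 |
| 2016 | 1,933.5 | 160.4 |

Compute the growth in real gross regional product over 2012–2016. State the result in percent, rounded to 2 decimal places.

Real gross regional product 2012 = 1719.4/1.351 = 1272.69.
Real gross regional product 2016 = 1933.5/1.604 = 1205.42.
Change = 1205.42/1272.69 − 1 = -0.0529.

-5.29%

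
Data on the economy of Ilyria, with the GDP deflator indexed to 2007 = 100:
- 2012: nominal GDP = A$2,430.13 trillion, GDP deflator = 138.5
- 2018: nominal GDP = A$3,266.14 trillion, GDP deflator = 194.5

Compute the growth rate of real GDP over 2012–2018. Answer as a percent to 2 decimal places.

-4.29%

Real GDP 2012 = 2430.13 / 1.385 = 1754.61.
Real GDP 2018 = 3266.14 / 1.945 = 1679.25.
Real growth = 1679.25 / 1754.61 − 1 = -0.0429.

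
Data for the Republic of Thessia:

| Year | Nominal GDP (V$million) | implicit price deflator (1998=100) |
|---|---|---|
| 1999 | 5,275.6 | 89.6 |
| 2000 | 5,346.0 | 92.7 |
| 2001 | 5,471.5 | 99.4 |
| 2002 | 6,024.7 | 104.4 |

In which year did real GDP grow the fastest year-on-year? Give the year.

2002

2000: real = 5346.0/0.927 = 5766.99; growth vs 1999 (5887.95) = -2.05%.
2001: real = 5471.5/0.994 = 5504.53; growth vs 2000 (5766.99) = -4.55%.
2002: real = 6024.7/1.044 = 5770.79; growth vs 2001 (5504.53) = 4.84%.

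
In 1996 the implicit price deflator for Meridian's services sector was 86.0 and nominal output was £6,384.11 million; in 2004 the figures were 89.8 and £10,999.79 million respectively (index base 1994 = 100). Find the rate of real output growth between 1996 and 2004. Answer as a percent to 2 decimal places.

65.01%

Real output 1996 = 6384.11 / 0.860 = 7423.38.
Real output 2004 = 10999.79 / 0.898 = 12249.21.
Real growth = 12249.21 / 7423.38 − 1 = 0.6501.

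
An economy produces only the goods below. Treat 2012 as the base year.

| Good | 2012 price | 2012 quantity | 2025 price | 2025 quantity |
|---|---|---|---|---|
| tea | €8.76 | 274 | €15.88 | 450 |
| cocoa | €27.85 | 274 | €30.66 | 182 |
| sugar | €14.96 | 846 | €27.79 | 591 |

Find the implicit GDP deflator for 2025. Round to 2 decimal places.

Nominal GDP 2025 = 15.88·450 + 30.66·182 + 27.79·591 = 29150.01.
Real GDP 2025 (at 2012 prices) = 8.76·450 + 27.85·182 + 14.96·591 = 17852.06.
Deflator = Nominal/Real × 100 = 29150.01/17852.06 × 100 = 163.287.

163.29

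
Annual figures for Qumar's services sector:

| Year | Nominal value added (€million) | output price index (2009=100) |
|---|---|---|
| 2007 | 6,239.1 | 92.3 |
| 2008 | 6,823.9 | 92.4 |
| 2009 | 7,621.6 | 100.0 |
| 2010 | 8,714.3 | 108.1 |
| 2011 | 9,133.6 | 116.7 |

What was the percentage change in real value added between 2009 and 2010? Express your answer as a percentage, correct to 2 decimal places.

Real value added 2009 = 7621.6/1.000 = 7621.60.
Real value added 2010 = 8714.3/1.081 = 8061.33.
Change = 8061.33/7621.60 − 1 = 0.0577.

5.77%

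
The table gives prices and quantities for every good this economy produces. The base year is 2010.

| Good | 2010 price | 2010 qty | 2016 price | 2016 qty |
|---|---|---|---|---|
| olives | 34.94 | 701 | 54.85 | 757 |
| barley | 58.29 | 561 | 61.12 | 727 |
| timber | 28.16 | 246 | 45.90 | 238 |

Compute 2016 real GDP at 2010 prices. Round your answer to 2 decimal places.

75528.49

Real GDP 2016 = Σ (p_2010 × q_2016) = 34.94·757 + 58.29·727 + 28.16·238 = 75528.49.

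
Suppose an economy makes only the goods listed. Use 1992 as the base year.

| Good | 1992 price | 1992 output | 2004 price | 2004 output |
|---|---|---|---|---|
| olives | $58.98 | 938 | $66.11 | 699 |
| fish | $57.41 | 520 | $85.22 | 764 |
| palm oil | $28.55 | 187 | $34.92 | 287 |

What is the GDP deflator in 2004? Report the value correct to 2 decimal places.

Nominal GDP 2004 = 66.11·699 + 85.22·764 + 34.92·287 = 121341.01.
Real GDP 2004 (at 1992 prices) = 58.98·699 + 57.41·764 + 28.55·287 = 93282.11.
Deflator = Nominal/Real × 100 = 121341.01/93282.11 × 100 = 130.080.

130.08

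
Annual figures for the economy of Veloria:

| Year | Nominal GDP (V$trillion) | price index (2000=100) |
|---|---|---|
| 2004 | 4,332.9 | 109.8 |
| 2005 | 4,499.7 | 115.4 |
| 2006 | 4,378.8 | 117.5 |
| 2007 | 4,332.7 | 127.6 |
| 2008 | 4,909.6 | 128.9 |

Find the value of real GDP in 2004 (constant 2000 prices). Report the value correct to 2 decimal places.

V$3,946.17 trillion

Real GDP 2004 = 4332.9 / 1.098 = 3946.17.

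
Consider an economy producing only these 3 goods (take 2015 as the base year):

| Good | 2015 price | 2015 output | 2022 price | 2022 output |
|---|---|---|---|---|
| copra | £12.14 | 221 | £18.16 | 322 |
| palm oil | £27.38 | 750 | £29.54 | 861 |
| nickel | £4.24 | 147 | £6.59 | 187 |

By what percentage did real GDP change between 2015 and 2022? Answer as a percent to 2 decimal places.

Real GDP 2015 = Nominal GDP 2015 = 12.14·221 + 27.38·750 + 4.24·147 = 23841.22.
Real GDP 2022 (at 2015 prices) = 12.14·322 + 27.38·861 + 4.24·187 = 28276.14.
Real growth = 28276.14/23841.22 − 1 = 0.1860.

18.60%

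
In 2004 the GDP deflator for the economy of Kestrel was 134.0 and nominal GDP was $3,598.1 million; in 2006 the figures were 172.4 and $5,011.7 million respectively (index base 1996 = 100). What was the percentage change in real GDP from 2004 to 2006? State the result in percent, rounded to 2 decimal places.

Deflate each year: 2004 → 3598.1/1.340 = 2685.15; 2006 → 5011.7/1.724 = 2907.02.
So real GDP changed by 2907.02/2685.15 − 1 = 0.0826, i.e. 8.26%.

8.26%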